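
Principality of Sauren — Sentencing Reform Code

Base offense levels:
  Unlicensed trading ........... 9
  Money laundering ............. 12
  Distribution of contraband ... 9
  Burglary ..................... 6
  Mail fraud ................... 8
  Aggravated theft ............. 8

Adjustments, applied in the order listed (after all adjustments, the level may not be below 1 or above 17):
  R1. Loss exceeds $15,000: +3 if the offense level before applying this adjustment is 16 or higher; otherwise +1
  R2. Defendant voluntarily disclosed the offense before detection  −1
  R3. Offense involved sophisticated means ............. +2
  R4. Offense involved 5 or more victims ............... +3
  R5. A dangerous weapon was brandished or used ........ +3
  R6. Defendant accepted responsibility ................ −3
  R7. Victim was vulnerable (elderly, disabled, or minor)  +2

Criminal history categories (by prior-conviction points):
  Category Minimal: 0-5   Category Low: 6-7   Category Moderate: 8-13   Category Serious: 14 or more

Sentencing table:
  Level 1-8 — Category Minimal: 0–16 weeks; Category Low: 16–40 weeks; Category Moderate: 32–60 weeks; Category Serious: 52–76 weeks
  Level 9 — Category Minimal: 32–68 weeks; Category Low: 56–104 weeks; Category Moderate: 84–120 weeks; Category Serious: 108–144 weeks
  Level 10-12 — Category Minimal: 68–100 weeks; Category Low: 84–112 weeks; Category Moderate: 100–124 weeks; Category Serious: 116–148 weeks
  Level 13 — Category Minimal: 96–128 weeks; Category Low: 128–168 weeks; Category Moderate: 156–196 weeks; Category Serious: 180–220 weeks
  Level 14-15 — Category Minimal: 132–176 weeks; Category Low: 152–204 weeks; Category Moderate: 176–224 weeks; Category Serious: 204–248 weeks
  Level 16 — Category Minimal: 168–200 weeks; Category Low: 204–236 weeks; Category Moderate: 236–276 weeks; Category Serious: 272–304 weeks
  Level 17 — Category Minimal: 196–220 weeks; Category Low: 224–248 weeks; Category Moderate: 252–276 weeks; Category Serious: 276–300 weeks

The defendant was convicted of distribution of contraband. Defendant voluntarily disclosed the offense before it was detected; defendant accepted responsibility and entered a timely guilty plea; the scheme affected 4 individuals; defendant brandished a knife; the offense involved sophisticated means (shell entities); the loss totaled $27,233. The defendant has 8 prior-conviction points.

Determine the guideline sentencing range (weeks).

100-124 weeks

Base offense level for distribution of contraband: 9.
R1 applies (level before this adjustment is 9 < 16, so +1): 9 + 1 = 10.
R2 applies: 10 − 1 = 9.
R3 applies: 9 + 2 = 11.
R5 applies: 11 + 3 = 14.
R6 applies: 14 − 3 = 11.
R7 does not apply.
Final offense level: 11.
Criminal history: 8 prior points → Category Moderate (8-13).
Level 11 falls in the 10-12 band.
Grid: Level 10-12 × Category Moderate = 100-124 weeks.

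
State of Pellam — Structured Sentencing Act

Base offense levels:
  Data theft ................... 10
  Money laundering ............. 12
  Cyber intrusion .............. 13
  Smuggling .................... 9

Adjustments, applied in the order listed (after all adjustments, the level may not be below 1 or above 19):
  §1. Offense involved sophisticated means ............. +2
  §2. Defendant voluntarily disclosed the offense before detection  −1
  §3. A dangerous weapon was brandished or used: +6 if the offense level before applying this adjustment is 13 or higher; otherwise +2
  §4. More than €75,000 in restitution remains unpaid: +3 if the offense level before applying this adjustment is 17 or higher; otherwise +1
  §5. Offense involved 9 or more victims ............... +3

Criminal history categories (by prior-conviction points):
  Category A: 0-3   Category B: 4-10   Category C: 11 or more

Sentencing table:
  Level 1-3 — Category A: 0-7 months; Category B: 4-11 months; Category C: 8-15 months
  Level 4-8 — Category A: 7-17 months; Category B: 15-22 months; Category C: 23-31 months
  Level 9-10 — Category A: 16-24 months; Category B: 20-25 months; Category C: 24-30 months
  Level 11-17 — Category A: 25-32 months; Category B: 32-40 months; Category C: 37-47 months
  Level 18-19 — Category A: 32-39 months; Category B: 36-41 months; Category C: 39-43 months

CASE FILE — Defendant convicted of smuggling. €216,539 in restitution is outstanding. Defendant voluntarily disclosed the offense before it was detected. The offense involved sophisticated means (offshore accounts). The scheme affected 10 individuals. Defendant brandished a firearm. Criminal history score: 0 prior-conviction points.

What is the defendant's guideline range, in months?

Base offense level for smuggling: 9.
§1 applies: 9 + 2 = 11.
§2 applies: 11 − 1 = 10.
§3 applies (level before this adjustment is 10 < 13, so +2): 10 + 2 = 12.
§4 applies (level before this adjustment is 12 < 17, so +1): 12 + 1 = 13.
§5 applies: 13 + 3 = 16.
Final offense level: 16.
Criminal history: 0 prior points → Category A (0-3).
Level 16 falls in the 11-17 band.
Grid: Level 11-17 × Category A = 25-32 months.

25-32 months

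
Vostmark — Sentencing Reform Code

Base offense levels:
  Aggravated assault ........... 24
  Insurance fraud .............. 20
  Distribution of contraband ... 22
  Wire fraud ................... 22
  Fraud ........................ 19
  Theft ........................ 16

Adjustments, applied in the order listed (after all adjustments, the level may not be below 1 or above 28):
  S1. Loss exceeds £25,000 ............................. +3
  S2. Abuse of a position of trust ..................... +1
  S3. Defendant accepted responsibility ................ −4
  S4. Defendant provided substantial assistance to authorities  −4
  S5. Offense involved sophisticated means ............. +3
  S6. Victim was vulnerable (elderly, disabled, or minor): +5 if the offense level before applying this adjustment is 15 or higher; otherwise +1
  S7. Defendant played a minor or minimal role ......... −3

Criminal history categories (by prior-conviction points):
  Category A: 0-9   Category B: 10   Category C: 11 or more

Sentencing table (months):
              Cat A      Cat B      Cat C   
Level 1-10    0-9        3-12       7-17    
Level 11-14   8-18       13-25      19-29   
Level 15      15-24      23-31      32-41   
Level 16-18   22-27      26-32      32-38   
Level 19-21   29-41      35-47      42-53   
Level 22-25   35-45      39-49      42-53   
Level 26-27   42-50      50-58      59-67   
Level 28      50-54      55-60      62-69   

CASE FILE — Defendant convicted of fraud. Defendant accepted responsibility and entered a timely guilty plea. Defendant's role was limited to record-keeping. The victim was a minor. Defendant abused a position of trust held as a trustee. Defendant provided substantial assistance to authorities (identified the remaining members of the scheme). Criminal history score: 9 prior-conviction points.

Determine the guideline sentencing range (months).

Base offense level for fraud: 19.
S2 applies: 19 + 1 = 20.
S3 applies: 20 − 4 = 16.
S4 applies: 16 − 4 = 12.
S5 does not apply.
S6 applies (level before this adjustment is 12 < 15, so +1): 12 + 1 = 13.
S7 applies: 13 − 3 = 10.
Final offense level: 10.
Criminal history: 9 prior points → Category A (0-9).
Level 10 falls in the 1-10 band.
Grid: Level 1-10 × Category A = 0-9 months.

0-9 months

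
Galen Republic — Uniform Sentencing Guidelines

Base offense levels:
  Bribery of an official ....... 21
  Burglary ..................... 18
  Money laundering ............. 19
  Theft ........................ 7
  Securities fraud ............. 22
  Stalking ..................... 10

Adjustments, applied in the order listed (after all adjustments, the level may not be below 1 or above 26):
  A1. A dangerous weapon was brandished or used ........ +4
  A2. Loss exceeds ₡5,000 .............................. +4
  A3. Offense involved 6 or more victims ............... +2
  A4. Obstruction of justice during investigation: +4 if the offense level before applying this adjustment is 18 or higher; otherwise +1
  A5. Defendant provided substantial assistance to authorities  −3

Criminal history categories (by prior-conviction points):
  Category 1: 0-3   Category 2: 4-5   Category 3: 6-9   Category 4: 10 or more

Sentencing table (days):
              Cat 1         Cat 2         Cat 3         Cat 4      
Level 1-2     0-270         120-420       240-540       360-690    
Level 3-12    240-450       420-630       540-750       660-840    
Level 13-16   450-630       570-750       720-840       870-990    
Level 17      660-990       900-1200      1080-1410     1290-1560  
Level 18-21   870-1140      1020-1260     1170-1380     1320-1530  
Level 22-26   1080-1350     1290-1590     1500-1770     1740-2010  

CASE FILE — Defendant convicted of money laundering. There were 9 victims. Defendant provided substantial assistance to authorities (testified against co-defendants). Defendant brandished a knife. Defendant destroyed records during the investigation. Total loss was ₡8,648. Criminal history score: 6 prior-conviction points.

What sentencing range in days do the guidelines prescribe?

1500-1770 days

Base offense level for money laundering: 19.
A1 applies: 19 + 4 = 23.
A2 applies: 23 + 4 = 27.
A3 applies: 27 + 2 = 29.
A4 applies (level before this adjustment is 29 ≥ 18, so +4): 29 + 4 = 33.
A5 applies: 33 − 3 = 30.
Level 30 exceeds the maximum of 26; capped at 26.
Final offense level: 26.
Criminal history: 6 prior points → Category 3 (6-9).
Level 26 falls in the 22-26 band.
Grid: Level 22-26 × Category 3 = 1500-1770 days.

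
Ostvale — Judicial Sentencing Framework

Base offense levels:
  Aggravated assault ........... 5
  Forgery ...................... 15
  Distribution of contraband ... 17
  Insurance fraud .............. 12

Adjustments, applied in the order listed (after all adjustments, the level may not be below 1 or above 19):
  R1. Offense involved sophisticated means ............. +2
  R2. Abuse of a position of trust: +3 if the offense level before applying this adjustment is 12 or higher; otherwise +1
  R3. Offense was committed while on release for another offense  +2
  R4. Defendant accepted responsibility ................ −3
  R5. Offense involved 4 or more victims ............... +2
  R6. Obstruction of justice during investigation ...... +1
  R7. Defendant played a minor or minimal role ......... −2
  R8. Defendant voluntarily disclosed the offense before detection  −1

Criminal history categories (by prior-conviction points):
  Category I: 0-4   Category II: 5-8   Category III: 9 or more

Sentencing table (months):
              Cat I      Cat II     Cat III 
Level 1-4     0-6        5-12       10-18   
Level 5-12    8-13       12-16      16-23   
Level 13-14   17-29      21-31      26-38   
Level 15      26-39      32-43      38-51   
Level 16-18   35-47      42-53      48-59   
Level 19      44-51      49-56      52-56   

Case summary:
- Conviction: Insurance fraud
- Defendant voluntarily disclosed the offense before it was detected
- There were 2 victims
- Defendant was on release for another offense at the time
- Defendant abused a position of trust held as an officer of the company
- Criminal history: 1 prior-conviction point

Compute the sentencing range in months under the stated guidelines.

35-47 months

Base offense level for insurance fraud: 12.
R2 applies (level before this adjustment is 12 ≥ 12, so +3): 12 + 3 = 15.
R3 applies: 15 + 2 = 17.
R4 does not apply.
R7 does not apply.
R8 applies: 17 − 1 = 16.
Final offense level: 16.
Criminal history: 1 prior point → Category I (0-4).
Level 16 falls in the 16-18 band.
Grid: Level 16-18 × Category I = 35-47 months.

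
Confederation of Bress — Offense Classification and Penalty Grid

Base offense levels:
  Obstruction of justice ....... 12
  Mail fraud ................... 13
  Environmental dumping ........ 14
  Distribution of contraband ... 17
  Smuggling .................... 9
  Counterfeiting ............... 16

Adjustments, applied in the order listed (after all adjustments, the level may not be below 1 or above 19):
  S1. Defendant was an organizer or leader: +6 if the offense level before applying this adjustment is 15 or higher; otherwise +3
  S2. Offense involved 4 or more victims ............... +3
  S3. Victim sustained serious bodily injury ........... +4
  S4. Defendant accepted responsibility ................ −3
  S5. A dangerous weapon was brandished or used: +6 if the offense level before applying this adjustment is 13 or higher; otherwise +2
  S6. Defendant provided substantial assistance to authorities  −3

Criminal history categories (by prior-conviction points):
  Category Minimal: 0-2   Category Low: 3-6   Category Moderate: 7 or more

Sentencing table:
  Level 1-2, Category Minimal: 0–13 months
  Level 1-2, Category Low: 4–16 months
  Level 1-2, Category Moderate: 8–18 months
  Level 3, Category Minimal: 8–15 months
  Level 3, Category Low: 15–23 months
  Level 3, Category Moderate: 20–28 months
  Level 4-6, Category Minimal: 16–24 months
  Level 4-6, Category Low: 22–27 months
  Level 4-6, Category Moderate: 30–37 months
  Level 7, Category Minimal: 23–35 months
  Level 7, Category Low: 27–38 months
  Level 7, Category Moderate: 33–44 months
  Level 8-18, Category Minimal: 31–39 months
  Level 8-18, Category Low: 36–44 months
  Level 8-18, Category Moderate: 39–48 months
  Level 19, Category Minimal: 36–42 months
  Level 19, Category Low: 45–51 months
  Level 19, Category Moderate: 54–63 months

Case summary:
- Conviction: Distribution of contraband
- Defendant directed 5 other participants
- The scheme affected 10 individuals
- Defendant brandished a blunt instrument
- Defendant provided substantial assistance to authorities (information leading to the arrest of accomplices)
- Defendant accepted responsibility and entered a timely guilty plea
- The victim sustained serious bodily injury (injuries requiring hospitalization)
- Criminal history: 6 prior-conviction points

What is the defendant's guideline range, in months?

45-51 months

Base offense level for distribution of contraband: 17.
S1 applies (level before this adjustment is 17 ≥ 15, so +6): 17 + 6 = 23.
S2 applies: 23 + 3 = 26.
S3 applies: 26 + 4 = 30.
S4 applies: 30 − 3 = 27.
S5 applies (level before this adjustment is 27 ≥ 13, so +6): 27 + 6 = 33.
S6 applies: 33 − 3 = 30.
Level 30 exceeds the maximum of 19; capped at 19.
Final offense level: 19.
Criminal history: 6 prior points → Category Low (3-6).
Level 19 falls in the 19 band.
Grid: Level 19 × Category Low = 45-51 months.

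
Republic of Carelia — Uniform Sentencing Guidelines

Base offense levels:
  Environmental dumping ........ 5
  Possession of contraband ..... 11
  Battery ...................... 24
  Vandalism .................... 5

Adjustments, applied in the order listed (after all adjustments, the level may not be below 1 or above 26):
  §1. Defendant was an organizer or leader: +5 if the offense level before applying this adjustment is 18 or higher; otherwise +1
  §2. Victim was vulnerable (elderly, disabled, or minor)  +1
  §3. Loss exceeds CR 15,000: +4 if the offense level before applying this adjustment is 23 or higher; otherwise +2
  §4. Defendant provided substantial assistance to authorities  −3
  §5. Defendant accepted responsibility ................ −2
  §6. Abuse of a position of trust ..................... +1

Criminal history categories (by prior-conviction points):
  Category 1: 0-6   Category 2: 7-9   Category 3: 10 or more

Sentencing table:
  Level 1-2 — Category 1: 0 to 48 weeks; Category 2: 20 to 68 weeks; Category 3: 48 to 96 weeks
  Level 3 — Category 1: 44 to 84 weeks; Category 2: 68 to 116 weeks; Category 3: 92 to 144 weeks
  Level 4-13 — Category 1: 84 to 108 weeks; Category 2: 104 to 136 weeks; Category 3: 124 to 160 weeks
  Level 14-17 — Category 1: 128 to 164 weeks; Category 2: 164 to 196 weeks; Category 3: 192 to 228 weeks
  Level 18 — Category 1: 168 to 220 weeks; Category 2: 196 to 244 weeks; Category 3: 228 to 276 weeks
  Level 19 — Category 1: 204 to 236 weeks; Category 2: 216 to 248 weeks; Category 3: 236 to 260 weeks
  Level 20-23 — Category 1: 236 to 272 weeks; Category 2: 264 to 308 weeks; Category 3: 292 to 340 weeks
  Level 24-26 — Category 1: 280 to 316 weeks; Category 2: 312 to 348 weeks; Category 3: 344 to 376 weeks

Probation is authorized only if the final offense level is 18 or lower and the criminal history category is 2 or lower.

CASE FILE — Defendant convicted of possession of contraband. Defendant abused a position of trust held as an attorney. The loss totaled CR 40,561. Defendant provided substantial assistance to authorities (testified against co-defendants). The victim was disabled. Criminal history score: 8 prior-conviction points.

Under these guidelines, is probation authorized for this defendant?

Yes

Base offense level for possession of contraband: 11.
§2 applies: 11 + 1 = 12.
§3 applies (level before this adjustment is 12 < 23, so +2): 12 + 2 = 14.
§4 applies: 14 − 3 = 11.
§6 applies: 11 + 1 = 12.
Final offense level: 12.
Criminal history: 8 prior points → Category 2 (7-9).
Level 12 falls in the 4-13 band.
Grid: Level 4-13 × Category 2 = 104-136 weeks.
Probation check: level 12 ≤ 18 and category 2 ≤ 2 → eligible.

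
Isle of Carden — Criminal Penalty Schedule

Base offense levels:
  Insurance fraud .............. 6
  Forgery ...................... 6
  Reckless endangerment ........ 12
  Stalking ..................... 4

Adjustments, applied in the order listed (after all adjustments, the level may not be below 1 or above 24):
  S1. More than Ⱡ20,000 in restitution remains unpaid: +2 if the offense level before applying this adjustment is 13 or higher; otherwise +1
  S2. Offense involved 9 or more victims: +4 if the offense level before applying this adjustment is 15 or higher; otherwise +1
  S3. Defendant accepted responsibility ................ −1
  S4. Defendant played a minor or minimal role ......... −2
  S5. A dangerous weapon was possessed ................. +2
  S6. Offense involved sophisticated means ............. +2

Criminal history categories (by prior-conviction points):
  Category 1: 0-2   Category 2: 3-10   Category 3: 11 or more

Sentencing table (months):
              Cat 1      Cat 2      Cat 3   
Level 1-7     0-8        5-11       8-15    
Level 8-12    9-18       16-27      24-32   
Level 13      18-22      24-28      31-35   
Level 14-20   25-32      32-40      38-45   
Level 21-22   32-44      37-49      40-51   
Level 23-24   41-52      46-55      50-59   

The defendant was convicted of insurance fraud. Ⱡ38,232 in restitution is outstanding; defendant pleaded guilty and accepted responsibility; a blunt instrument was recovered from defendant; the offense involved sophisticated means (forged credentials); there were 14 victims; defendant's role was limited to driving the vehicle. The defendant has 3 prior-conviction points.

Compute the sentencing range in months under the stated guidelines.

Base offense level for insurance fraud: 6.
S1 applies (level before this adjustment is 6 < 13, so +1): 6 + 1 = 7.
S2 applies (level before this adjustment is 7 < 15, so +1): 7 + 1 = 8.
S3 applies: 8 − 1 = 7.
S4 applies: 7 − 2 = 5.
S5 applies: 5 + 2 = 7.
S6 applies: 7 + 2 = 9.
Final offense level: 9.
Criminal history: 3 prior points → Category 2 (3-10).
Level 9 falls in the 8-12 band.
Grid: Level 8-12 × Category 2 = 16-27 months.

16-27 months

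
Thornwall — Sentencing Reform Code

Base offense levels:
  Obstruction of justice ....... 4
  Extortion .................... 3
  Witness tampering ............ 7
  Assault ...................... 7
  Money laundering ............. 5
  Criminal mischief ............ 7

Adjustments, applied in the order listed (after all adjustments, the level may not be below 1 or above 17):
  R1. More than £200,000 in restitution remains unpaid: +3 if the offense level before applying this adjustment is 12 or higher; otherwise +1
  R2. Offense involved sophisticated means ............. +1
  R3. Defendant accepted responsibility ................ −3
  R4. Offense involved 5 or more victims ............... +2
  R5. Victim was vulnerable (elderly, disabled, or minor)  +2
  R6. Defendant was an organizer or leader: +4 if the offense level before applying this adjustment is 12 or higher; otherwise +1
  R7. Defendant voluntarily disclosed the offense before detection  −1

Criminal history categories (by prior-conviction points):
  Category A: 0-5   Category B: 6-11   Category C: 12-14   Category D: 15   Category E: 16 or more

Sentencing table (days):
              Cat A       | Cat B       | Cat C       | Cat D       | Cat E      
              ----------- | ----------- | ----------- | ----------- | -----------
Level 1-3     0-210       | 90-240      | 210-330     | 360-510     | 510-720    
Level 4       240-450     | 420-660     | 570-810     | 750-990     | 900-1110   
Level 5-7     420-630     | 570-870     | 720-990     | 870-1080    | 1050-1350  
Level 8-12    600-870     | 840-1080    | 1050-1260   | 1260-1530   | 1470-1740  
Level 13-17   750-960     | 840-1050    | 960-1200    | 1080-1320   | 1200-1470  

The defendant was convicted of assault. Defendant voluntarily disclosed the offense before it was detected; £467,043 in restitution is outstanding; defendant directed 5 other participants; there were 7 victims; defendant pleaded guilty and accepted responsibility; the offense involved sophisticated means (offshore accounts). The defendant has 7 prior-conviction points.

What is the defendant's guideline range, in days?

840-1080 days

Base offense level for assault: 7.
R1 applies (level before this adjustment is 7 < 12, so +1): 7 + 1 = 8.
R2 applies: 8 + 1 = 9.
R3 applies: 9 − 3 = 6.
R4 applies: 6 + 2 = 8.
R5 does not apply.
R6 applies (level before this adjustment is 8 < 12, so +1): 8 + 1 = 9.
R7 applies: 9 − 1 = 8.
Final offense level: 8.
Criminal history: 7 prior points → Category B (6-11).
Level 8 falls in the 8-12 band.
Grid: Level 8-12 × Category B = 840-1080 days.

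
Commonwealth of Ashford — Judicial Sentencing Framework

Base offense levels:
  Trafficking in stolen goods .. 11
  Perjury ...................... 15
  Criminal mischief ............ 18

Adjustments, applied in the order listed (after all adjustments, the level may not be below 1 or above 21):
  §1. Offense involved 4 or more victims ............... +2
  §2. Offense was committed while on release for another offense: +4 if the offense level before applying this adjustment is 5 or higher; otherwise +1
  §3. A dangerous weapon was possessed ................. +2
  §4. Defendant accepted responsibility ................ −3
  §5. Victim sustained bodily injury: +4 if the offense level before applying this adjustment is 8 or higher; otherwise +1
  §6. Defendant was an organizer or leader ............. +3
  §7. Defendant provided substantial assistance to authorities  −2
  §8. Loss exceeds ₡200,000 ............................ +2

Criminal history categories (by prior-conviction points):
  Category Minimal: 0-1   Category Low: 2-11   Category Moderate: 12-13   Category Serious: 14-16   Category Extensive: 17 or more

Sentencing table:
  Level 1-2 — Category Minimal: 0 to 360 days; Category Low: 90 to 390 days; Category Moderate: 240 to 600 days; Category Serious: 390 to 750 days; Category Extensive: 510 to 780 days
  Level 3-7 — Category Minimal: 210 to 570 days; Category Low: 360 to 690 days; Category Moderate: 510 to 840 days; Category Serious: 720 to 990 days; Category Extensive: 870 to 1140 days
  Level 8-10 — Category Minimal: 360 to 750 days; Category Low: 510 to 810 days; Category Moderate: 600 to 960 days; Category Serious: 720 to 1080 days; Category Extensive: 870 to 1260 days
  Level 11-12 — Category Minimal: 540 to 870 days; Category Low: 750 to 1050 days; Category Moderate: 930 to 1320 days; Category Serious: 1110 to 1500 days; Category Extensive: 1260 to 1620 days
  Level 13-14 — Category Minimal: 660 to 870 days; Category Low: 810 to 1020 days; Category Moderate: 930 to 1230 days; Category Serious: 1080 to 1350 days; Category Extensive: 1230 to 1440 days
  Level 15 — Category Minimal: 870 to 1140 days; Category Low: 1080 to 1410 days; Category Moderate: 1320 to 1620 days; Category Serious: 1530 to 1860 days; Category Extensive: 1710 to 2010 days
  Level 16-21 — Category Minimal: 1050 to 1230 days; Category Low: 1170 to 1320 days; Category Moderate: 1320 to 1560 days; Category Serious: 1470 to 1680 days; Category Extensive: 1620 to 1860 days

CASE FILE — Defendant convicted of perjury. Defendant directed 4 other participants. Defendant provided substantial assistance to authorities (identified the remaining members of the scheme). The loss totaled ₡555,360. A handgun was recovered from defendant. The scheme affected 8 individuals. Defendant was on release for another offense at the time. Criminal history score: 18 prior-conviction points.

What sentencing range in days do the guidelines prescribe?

Base offense level for perjury: 15.
§1 applies: 15 + 2 = 17.
§2 applies (level before this adjustment is 17 ≥ 5, so +4): 17 + 4 = 21.
§3 applies: 21 + 2 = 23.
§6 applies: 23 + 3 = 26.
§7 applies: 26 − 2 = 24.
§8 applies: 24 + 2 = 26.
Level 26 exceeds the maximum of 21; capped at 21.
Final offense level: 21.
Criminal history: 18 prior points → Category Extensive (17+).
Level 21 falls in the 16-21 band.
Grid: Level 16-21 × Category Extensive = 1620-1860 days.

1620-1860 days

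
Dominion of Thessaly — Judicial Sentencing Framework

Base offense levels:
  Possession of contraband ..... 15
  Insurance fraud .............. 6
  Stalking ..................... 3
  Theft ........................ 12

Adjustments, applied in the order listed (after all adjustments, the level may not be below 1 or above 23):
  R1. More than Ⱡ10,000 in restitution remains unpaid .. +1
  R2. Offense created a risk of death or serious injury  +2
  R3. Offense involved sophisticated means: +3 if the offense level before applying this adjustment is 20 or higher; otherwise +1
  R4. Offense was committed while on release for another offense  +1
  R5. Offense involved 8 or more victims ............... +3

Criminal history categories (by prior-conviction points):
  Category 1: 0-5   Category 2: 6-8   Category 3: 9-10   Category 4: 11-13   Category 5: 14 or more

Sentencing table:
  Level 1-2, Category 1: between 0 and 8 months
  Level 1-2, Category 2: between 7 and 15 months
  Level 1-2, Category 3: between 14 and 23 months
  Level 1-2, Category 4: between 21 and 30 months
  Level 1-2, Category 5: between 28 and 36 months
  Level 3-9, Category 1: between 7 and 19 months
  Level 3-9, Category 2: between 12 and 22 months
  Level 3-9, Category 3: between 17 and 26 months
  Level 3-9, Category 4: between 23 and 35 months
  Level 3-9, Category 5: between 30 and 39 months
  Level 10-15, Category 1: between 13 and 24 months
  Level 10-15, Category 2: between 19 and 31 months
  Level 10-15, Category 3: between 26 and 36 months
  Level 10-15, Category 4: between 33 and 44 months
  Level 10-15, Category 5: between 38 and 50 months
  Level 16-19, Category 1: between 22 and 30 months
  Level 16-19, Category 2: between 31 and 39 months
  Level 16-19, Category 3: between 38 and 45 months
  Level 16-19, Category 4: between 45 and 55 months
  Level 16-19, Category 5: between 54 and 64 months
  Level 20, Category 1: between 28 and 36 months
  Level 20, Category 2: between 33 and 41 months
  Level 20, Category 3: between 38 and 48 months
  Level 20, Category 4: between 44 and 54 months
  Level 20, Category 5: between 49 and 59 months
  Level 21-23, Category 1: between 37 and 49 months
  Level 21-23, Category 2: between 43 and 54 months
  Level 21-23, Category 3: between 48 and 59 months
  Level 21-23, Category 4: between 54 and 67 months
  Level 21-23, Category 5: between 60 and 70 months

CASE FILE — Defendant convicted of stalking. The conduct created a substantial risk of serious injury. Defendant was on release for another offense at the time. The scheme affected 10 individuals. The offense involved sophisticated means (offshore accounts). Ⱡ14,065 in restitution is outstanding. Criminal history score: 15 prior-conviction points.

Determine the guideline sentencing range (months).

Base offense level for stalking: 3.
R1 applies: 3 + 1 = 4.
R2 applies: 4 + 2 = 6.
R3 applies (level before this adjustment is 6 < 20, so +1): 6 + 1 = 7.
R4 applies: 7 + 1 = 8.
R5 applies: 8 + 3 = 11.
Final offense level: 11.
Criminal history: 15 prior points → Category 5 (14+).
Level 11 falls in the 10-15 band.
Grid: Level 10-15 × Category 5 = 38-50 months.

38-50 months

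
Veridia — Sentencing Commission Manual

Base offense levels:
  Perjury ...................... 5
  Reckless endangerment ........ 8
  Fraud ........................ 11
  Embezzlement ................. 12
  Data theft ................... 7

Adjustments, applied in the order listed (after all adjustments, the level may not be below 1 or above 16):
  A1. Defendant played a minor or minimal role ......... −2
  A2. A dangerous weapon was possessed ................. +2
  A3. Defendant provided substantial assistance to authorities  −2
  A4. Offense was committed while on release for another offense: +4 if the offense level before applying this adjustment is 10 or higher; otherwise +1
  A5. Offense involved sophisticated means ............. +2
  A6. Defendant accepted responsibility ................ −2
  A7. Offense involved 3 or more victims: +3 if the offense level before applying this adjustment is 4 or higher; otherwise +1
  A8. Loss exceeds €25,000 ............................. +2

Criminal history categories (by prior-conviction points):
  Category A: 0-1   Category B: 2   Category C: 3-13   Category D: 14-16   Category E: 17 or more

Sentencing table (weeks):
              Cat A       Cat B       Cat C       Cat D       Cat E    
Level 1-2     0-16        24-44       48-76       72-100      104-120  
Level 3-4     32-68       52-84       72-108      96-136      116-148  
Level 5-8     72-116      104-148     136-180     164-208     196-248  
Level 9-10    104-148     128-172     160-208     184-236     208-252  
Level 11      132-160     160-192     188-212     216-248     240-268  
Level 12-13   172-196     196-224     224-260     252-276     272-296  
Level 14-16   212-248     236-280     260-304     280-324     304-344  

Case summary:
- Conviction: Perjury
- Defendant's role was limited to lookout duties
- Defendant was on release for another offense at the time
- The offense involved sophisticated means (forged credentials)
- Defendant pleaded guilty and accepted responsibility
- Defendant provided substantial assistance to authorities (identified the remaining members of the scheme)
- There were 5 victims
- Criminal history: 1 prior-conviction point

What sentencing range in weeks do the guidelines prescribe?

32-68 weeks

Base offense level for perjury: 5.
A1 applies: 5 − 2 = 3.
A3 applies: 3 − 2 = 1.
A4 applies (level before this adjustment is 1 < 10, so +1): 1 + 1 = 2.
A5 applies: 2 + 2 = 4.
A6 applies: 4 − 2 = 2.
A7 applies (level before this adjustment is 2 < 4, so +1): 2 + 1 = 3.
A8 does not apply.
Final offense level: 3.
Criminal history: 1 prior point → Category A (0-1).
Level 3 falls in the 3-4 band.
Grid: Level 3-4 × Category A = 32-68 weeks.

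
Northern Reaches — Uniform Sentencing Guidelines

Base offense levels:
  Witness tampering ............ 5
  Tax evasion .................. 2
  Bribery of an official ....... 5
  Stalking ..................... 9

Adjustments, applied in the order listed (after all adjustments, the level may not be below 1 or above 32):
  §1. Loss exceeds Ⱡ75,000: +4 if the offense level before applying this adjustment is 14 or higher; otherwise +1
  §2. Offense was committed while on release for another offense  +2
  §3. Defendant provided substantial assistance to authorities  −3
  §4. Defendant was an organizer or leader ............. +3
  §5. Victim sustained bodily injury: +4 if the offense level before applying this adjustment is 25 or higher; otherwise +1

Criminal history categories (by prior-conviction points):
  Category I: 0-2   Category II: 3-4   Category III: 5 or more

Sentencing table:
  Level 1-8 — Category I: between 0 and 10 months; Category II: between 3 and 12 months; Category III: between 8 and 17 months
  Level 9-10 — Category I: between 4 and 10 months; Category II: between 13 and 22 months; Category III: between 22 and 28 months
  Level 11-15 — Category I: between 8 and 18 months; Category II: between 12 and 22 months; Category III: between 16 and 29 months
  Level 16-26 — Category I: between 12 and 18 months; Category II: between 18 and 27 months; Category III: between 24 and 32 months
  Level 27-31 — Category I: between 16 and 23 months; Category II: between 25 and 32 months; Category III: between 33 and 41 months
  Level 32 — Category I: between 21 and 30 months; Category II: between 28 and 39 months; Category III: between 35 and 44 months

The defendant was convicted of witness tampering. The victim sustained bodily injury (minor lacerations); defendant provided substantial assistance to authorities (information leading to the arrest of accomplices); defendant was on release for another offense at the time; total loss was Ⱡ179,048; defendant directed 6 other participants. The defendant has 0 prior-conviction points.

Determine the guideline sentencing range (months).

4-10 months

Base offense level for witness tampering: 5.
§1 applies (level before this adjustment is 5 < 14, so +1): 5 + 1 = 6.
§2 applies: 6 + 2 = 8.
§3 applies: 8 − 3 = 5.
§4 applies: 5 + 3 = 8.
§5 applies (level before this adjustment is 8 < 25, so +1): 8 + 1 = 9.
Final offense level: 9.
Criminal history: 0 prior points → Category I (0-2).
Level 9 falls in the 9-10 band.
Grid: Level 9-10 × Category I = 4-10 months.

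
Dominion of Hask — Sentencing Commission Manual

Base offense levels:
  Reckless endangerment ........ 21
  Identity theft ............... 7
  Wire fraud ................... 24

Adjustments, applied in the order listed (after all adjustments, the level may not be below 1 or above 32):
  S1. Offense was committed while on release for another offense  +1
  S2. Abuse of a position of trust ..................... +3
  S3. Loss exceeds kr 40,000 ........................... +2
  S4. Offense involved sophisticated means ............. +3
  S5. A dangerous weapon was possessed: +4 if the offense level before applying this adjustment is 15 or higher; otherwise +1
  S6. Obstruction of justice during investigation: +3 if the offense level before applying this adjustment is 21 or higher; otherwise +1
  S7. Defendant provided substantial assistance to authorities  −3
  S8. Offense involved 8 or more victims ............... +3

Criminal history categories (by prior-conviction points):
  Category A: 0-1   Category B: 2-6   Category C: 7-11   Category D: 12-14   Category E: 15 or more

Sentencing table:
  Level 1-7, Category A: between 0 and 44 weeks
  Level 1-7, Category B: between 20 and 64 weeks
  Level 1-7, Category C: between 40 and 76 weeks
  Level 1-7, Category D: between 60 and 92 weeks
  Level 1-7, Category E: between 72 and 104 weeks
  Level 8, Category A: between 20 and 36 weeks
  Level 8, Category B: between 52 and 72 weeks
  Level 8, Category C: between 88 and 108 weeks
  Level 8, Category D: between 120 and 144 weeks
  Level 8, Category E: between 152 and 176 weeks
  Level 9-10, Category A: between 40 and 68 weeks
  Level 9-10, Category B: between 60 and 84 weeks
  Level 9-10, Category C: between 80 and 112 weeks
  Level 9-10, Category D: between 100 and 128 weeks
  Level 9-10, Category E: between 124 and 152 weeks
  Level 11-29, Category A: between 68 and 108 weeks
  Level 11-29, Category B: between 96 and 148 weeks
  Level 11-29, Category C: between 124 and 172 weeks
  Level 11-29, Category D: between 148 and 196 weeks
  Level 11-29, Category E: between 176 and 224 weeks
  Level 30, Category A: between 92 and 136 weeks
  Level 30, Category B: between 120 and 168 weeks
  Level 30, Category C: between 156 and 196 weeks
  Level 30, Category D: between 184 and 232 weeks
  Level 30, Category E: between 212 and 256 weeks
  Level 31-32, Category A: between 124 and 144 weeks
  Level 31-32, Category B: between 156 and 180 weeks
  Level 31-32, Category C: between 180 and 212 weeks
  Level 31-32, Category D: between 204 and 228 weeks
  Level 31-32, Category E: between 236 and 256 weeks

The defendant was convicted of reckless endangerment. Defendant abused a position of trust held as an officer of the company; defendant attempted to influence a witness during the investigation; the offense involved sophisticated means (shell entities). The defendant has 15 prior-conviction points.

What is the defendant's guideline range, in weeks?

Base offense level for reckless endangerment: 21.
S2 applies: 21 + 3 = 24.
S4 applies: 24 + 3 = 27.
S5 does not apply.
S6 applies (level before this adjustment is 27 ≥ 21, so +3): 27 + 3 = 30.
Final offense level: 30.
Criminal history: 15 prior points → Category E (15+).
Level 30 falls in the 30 band.
Grid: Level 30 × Category E = 212-256 weeks.

212-256 weeks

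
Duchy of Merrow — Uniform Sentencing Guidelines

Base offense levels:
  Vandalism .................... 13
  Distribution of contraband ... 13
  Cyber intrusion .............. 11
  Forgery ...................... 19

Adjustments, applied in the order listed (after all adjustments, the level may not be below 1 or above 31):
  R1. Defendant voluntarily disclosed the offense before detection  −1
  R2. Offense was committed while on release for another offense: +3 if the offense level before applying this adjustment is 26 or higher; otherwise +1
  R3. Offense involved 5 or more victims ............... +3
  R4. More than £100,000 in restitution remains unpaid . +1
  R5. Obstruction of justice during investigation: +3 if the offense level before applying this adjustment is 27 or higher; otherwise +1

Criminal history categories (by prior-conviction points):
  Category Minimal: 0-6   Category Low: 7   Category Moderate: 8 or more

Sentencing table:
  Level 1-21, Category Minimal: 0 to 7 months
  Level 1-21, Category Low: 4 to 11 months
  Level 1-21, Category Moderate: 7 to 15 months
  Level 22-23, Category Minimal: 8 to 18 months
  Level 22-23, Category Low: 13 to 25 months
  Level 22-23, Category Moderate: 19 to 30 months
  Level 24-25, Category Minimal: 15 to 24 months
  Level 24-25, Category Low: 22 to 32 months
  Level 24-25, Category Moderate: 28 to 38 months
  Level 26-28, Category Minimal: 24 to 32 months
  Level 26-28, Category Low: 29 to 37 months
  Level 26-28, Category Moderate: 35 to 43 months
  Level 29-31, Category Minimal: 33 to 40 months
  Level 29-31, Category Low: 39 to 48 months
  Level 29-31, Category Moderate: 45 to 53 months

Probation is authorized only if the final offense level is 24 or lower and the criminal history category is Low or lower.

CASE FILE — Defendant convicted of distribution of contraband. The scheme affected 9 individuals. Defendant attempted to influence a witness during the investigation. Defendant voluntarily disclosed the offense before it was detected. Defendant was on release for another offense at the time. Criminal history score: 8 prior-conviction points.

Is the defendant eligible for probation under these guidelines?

No

Base offense level for distribution of contraband: 13.
R1 applies: 13 − 1 = 12.
R2 applies (level before this adjustment is 12 < 26, so +1): 12 + 1 = 13.
R3 applies: 13 + 3 = 16.
R5 applies (level before this adjustment is 16 < 27, so +1): 16 + 1 = 17.
Final offense level: 17.
Criminal history: 8 prior points → Category Moderate (8+).
Level 17 falls in the 1-21 band.
Grid: Level 1-21 × Category Moderate = 7-15 months.
Probation check: level 17 ≤ 24 and category Moderate > Low → not eligible.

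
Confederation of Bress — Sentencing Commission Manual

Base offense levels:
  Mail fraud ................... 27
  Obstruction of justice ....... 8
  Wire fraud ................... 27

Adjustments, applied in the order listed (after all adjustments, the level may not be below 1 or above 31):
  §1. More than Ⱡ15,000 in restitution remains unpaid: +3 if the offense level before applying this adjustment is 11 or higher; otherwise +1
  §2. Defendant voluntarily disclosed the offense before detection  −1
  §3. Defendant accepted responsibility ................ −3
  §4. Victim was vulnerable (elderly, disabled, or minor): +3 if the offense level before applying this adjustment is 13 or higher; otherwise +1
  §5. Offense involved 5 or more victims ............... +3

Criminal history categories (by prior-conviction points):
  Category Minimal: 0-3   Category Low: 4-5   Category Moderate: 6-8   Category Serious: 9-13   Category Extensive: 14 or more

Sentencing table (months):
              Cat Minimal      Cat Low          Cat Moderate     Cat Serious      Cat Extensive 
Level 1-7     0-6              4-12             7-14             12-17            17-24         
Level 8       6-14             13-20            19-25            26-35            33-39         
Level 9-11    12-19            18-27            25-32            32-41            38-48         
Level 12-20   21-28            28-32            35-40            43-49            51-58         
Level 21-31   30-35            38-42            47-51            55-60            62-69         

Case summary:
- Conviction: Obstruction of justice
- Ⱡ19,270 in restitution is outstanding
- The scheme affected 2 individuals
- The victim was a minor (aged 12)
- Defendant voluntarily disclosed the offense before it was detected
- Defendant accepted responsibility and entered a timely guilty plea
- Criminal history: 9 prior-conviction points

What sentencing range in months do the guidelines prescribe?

Base offense level for obstruction of justice: 8.
§1 applies (level before this adjustment is 8 < 11, so +1): 8 + 1 = 9.
§2 applies: 9 − 1 = 8.
§3 applies: 8 − 3 = 5.
§4 applies (level before this adjustment is 5 < 13, so +1): 5 + 1 = 6.
§5 does not apply.
Final offense level: 6.
Criminal history: 9 prior points → Category Serious (9-13).
Level 6 falls in the 1-7 band.
Grid: Level 1-7 × Category Serious = 12-17 months.

12-17 months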